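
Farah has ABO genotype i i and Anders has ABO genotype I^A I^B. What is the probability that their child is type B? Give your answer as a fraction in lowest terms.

ABO cross i i × I^A I^B → offspring phenotypes: 1/2 A, 1/2 B.
So P(type B) = 1/2.

1/2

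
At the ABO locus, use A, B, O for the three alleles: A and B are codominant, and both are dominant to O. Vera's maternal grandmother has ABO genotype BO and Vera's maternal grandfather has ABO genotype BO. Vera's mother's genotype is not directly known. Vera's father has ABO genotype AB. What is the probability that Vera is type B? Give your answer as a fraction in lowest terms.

Vera's mother's ABO genotype from BO × BO: 1/4 BB, 1/2 BO, 1/4 OO.
Crossing each possibility with the father AB and summing P(type B): 1/4·1/2 + 1/2·1/2 + 1/4·1/2 = 1/2.

1/2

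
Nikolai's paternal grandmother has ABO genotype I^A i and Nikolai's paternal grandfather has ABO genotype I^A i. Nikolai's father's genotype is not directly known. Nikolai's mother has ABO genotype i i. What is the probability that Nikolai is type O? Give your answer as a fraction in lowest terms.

Nikolai's father's ABO genotype from I^A i × I^A i: 1/4 I^A I^A, 1/2 I^A i, 1/4 i i.
Crossing each possibility with the mother i i and summing P(type O): 1/4·0 + 1/2·1/2 + 1/4·1 = 1/2.

1/2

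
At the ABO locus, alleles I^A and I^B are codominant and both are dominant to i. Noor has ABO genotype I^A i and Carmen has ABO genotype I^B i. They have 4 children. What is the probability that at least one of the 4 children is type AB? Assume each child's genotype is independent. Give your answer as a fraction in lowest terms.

ABO cross I^A i × I^B i → 1/4 O, 1/4 A, 1/4 B, 1/4 AB.
So P(type AB) = 1/4 per child.
P(none) = (3/4)^4 = 81/256; P(at least one) = 1 − 81/256 = 175/256.

175/256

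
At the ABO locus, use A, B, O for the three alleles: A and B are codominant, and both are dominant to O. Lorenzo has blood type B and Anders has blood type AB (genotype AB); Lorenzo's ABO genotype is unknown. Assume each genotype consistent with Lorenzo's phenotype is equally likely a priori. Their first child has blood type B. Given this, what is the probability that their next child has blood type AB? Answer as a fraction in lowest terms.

3/8

Possible genotypes: Lorenzo ∈ {BB, BO}; Anders ∈ {AB}.
Weight each parental genotype pair by prior × P(type-B child):
  BB × AB: posterior weight 1/2; P(next child type AB) = 1/2.
  BO × AB: posterior weight 1/2; P(next child type AB) = 1/4.
Weighted sum = 3/8.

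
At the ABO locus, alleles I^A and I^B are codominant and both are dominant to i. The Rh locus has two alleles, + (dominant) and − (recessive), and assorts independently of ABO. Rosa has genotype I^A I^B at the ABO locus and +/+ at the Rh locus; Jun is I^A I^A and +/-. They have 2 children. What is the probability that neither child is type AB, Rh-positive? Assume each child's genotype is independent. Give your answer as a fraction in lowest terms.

ABO cross I^A I^B × I^A I^A → 1/2 A, 1/2 AB.
Rh cross +/+ × +/- → 1 Rh+; so P(type AB, Rh-positive) = 1/2 × 1 = 1/2 per child.
P(not type AB, Rh-positive) = 1/2 for one child; (1/2)^2 = 1/4.

1/4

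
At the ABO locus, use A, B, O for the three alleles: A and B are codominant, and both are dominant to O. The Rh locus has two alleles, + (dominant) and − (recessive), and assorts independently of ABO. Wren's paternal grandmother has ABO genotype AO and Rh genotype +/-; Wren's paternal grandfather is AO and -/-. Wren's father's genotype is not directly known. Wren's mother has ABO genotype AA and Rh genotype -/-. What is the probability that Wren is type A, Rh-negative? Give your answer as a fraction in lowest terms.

Wren's father's ABO genotype from AO × AO: 1/4 AA, 1/2 AO, 1/4 OO.
Crossing each possibility with the mother AA and summing P(type A): 1/4·1 + 1/2·1 + 1/4·1 = 1.
Similarly for Rh via the father's Rh distribution: P(Rh-) = 3/4.
Independent loci: 1 × 3/4 = 3/4.

3/4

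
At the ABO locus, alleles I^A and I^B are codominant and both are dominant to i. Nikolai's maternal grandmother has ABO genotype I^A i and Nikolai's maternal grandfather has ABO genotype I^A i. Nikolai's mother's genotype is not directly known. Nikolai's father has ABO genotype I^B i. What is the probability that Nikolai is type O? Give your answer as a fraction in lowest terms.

1/4

Nikolai's mother's ABO genotype from I^A i × I^A i: 1/4 I^A I^A, 1/2 I^A i, 1/4 i i.
Crossing each possibility with the father I^B i and summing P(type O): 1/4·0 + 1/2·1/4 + 1/4·1/2 = 1/4.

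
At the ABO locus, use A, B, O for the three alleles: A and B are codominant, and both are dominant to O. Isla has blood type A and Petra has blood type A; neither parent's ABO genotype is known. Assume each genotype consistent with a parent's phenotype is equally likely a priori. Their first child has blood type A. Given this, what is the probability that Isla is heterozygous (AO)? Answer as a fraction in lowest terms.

Possible genotypes: Isla ∈ {AA, AO}; Petra ∈ {AA, AO}.
Weight each parental genotype pair by prior × P(type-A child):
  AA × AA: posterior weight 4/15.
  AA × AO: posterior weight 4/15.
  AO × AA: posterior weight 4/15.
  AO × AO: posterior weight 1/5.
Sum the posterior weight over pairs where Isla is AO: 7/15.

7/15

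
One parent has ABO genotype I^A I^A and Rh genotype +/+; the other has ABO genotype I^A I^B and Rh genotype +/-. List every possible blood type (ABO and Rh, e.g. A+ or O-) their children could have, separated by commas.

A+, AB+

Gametes from I^A I^A × I^A I^B give offspring ABO genotypes I^A I^A, I^A I^B, i.e. phenotypes A, AB.
Rh cross +/+ × +/- → phenotypes Rh+.
Combining independently: A+, AB+.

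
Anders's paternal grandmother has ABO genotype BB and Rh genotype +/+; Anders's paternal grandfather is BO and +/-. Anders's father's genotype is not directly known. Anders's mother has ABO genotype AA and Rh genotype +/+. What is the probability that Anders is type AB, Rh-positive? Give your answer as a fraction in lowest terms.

3/4

Anders's father's ABO genotype from BB × BO: 1/2 BB, 1/2 BO.
Crossing each possibility with the mother AA and summing P(type AB): 1/2·1 + 1/2·1/2 = 3/4.
Similarly for Rh via the father's Rh distribution: P(Rh+) = 1.
Independent loci: 3/4 × 1 = 3/4.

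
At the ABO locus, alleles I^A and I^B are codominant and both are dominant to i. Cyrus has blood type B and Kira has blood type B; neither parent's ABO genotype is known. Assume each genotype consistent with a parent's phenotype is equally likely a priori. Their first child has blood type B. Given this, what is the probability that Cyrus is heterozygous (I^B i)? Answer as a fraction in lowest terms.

Possible genotypes: Cyrus ∈ {I^B I^B, I^B i}; Kira ∈ {I^B I^B, I^B i}.
Weight each parental genotype pair by prior × P(type-B child):
  I^B I^B × I^B I^B: posterior weight 4/15.
  I^B I^B × I^B i: posterior weight 4/15.
  I^B i × I^B I^B: posterior weight 4/15.
  I^B i × I^B i: posterior weight 1/5.
Sum the posterior weight over pairs where Cyrus is I^B i: 7/15.

7/15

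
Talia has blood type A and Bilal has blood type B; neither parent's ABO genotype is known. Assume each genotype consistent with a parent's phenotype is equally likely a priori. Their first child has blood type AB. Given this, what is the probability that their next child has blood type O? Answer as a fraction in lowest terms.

1/36

Possible genotypes: Talia ∈ {AA, AO}; Bilal ∈ {BB, BO}.
Weight each parental genotype pair by prior × P(type-AB child):
  AA × BB: posterior weight 4/9; P(next child type O) = 0.
  AA × BO: posterior weight 2/9; P(next child type O) = 0.
  AO × BB: posterior weight 2/9; P(next child type O) = 0.
  AO × BO: posterior weight 1/9; P(next child type O) = 1/4.
Weighted sum = 1/36.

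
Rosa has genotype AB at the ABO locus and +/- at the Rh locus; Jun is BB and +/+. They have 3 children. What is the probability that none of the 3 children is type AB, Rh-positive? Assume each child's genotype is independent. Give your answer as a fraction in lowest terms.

1/8

ABO cross AB × BB → 1/2 B, 1/2 AB.
Rh cross +/- × +/+ → 1 Rh+; so P(type AB, Rh-positive) = 1/2 × 1 = 1/2 per child.
P(not type AB, Rh-positive) = 1/2 for one child; (1/2)^3 = 1/8.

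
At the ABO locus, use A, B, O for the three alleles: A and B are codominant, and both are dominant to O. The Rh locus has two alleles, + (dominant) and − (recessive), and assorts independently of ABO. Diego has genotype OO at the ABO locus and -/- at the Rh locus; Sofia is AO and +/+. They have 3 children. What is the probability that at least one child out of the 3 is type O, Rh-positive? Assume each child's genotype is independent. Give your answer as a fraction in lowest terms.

ABO cross OO × AO → 1/2 O, 1/2 A.
Rh cross -/- × +/+ → 1 Rh+; so P(type O, Rh-positive) = 1/2 × 1 = 1/2 per child.
P(none) = (1/2)^3 = 1/8; P(at least one) = 1 − 1/8 = 7/8.

7/8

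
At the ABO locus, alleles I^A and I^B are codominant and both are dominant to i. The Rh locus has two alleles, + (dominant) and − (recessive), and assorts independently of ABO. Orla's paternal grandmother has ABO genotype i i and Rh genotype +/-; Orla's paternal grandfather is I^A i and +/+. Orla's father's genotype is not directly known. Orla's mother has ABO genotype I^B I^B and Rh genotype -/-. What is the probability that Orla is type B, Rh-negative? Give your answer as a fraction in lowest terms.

Orla's father's ABO genotype from i i × I^A i: 1/2 I^A i, 1/2 i i.
Crossing each possibility with the mother I^B I^B and summing P(type B): 1/2·1/2 + 1/2·1 = 3/4.
Similarly for Rh via the father's Rh distribution: P(Rh-) = 1/4.
Independent loci: 3/4 × 1/4 = 3/16.

3/16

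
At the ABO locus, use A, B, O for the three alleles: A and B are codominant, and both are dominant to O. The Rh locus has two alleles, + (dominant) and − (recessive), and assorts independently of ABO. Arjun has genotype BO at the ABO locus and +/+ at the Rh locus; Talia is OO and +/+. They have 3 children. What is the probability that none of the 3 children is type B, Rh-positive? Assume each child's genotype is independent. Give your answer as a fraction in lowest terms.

1/8

ABO cross BO × OO → 1/2 O, 1/2 B.
Rh cross +/+ × +/+ → 1 Rh+; so P(type B, Rh-positive) = 1/2 × 1 = 1/2 per child.
P(not type B, Rh-positive) = 1/2 for one child; (1/2)^3 = 1/8.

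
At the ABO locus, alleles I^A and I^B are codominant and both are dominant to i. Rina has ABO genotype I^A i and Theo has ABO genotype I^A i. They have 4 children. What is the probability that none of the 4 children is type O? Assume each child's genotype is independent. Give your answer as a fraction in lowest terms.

81/256

ABO cross I^A i × I^A i → 1/4 O, 3/4 A.
So P(type O) = 1/4 per child.
P(not type O) = 3/4 for one child; (3/4)^4 = 81/256.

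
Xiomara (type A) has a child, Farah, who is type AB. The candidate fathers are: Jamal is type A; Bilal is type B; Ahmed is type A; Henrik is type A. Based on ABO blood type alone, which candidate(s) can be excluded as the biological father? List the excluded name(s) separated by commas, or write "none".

Jamal, Ahmed, Henrik

A candidate is excluded only if no genotype consistent with his phenotype could produce a type AB child with a type A mother.
Jamal (type A): no genotype consistent with that phenotype can produce a type-AB child with a type-A mother.
Ahmed (type A): no genotype consistent with that phenotype can produce a type-AB child with a type-A mother.
Henrik (type A): no genotype consistent with that phenotype can produce a type-AB child with a type-A mother.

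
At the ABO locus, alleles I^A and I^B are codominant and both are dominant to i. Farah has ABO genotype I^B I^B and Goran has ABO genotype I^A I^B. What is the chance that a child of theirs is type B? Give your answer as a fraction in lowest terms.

1/2

ABO cross I^B I^B × I^A I^B → offspring phenotypes: 1/2 B, 1/2 AB.
So P(type B) = 1/2.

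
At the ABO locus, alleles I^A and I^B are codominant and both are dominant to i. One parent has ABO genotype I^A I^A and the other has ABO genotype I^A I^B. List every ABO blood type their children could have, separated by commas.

Gametes from I^A I^A × I^A I^B give offspring ABO genotypes I^A I^A, I^A I^B, i.e. phenotypes A, AB.

A, AB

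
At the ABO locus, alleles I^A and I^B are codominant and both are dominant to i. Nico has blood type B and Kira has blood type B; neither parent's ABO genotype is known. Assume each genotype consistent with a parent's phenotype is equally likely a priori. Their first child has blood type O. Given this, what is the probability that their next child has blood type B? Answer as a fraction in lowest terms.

Possible genotypes: Nico ∈ {I^B I^B, I^B i}; Kira ∈ {I^B I^B, I^B i}.
Weight each parental genotype pair by prior × P(type-O child):
  I^B i × I^B i: posterior weight 1; P(next child type B) = 3/4.
Weighted sum = 3/4.

3/4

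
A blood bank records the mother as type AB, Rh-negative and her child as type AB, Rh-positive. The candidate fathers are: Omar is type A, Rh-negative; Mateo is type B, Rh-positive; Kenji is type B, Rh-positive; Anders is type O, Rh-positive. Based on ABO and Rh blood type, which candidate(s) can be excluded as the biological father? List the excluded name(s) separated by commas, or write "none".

A candidate is excluded only if no genotype consistent with his phenotype could produce a type AB, Rh-positive child with a type AB, Rh-negative mother.
Omar (type A, Rh-): no genotype consistent with that phenotype can produce a type-AB Rh+ child with a type-AB mother.
Anders (type O, Rh+): no genotype consistent with that phenotype can produce a type-AB Rh+ child with a type-AB mother.

Omar, Anders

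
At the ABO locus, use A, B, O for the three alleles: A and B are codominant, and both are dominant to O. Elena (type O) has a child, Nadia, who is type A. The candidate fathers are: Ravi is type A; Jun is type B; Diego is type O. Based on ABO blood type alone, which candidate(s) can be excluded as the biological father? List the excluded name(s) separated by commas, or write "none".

A candidate is excluded only if no genotype consistent with his phenotype could produce a type A child with a type O mother.
Jun (type B): no genotype consistent with that phenotype can produce a type-A child with a type-O mother.
Diego (type O): no genotype consistent with that phenotype can produce a type-A child with a type-O mother.

Jun, Diego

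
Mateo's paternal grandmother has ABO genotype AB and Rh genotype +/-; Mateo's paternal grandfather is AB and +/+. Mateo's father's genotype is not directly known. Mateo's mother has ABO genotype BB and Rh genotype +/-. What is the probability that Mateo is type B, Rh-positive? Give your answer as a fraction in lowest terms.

7/16

Mateo's father's ABO genotype from AB × AB: 1/4 AA, 1/2 AB, 1/4 BB.
Crossing each possibility with the mother BB and summing P(type B): 1/4·0 + 1/2·1/2 + 1/4·1 = 1/2.
Similarly for Rh via the father's Rh distribution: P(Rh+) = 7/8.
Independent loci: 1/2 × 7/8 = 7/16.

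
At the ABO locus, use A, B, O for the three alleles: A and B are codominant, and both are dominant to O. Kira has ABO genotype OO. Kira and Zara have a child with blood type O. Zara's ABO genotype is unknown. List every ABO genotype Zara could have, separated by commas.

AO, BO, OO

For each candidate genotype of Zara, check whether crossing it with OO can produce every observed child phenotype.
  AA → possible child types {A} ✗
  AB → possible child types {A, B} ✗
  AO → possible child types {O, A} ✓
  BB → possible child types {B} ✗
  BO → possible child types {O, B} ✓
  OO → possible child types {O} ✓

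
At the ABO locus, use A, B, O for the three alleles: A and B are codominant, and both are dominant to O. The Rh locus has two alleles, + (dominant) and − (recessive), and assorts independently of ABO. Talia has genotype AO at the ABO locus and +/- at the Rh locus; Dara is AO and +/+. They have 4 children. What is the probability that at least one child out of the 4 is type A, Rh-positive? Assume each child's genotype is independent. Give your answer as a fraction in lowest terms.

255/256

ABO cross AO × AO → 1/4 O, 3/4 A.
Rh cross +/- × +/+ → 1 Rh+; so P(type A, Rh-positive) = 3/4 × 1 = 3/4 per child.
P(none) = (1/4)^4 = 1/256; P(at least one) = 1 − 1/256 = 255/256.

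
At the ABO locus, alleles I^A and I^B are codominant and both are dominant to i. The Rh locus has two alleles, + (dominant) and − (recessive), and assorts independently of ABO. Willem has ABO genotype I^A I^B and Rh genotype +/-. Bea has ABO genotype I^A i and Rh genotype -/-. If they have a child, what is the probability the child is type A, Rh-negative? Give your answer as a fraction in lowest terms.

ABO cross I^A I^B × I^A i → offspring phenotypes: 1/2 A, 1/4 B, 1/4 AB.
Rh cross +/- × -/- → 1/2 Rh+, 1/2 Rh-.
Independent loci: P(type A, Rh-negative) = 1/2 × 1/2 = 1/4.

1/4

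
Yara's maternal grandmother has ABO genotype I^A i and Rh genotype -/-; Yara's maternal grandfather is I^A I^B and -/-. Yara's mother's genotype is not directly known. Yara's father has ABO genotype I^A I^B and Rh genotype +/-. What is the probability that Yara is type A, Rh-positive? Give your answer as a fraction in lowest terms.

Yara's mother's ABO genotype from I^A i × I^A I^B: 1/4 I^A I^A, 1/4 I^A I^B, 1/4 I^A i, 1/4 I^B i.
Crossing each possibility with the father I^A I^B and summing P(type A): 1/4·1/2 + 1/4·1/4 + 1/4·1/2 + 1/4·1/4 = 3/8.
Similarly for Rh via the mother's Rh distribution: P(Rh+) = 1/2.
Independent loci: 3/8 × 1/2 = 3/16.

3/16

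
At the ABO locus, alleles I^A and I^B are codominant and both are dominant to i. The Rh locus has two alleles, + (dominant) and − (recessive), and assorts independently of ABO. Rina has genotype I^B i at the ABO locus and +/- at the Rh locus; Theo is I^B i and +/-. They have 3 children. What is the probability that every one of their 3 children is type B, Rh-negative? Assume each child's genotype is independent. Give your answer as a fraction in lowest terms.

ABO cross I^B i × I^B i → 1/4 O, 3/4 B.
Rh cross +/- × +/- → 3/4 Rh+, 1/4 Rh-; so P(type B, Rh-negative) = 3/4 × 1/4 = 3/16 per child.
All 3 independent: (3/16)^3 = 27/4096.

27/4096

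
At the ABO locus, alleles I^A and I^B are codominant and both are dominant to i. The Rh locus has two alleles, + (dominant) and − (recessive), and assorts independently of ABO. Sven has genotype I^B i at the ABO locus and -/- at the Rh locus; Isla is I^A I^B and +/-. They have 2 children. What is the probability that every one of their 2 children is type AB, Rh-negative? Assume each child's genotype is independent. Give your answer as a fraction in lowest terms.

1/64

ABO cross I^B i × I^A I^B → 1/4 A, 1/2 B, 1/4 AB.
Rh cross -/- × +/- → 1/2 Rh+, 1/2 Rh-; so P(type AB, Rh-negative) = 1/4 × 1/2 = 1/8 per child.
All 2 independent: (1/8)^2 = 1/64.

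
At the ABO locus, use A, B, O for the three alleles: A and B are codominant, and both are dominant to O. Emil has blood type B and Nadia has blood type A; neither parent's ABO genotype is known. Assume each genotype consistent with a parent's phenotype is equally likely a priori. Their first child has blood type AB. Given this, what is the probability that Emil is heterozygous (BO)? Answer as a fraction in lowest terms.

Possible genotypes: Emil ∈ {BB, BO}; Nadia ∈ {AA, AO}.
Weight each parental genotype pair by prior × P(type-AB child):
  BB × AA: posterior weight 4/9.
  BB × AO: posterior weight 2/9.
  BO × AA: posterior weight 2/9.
  BO × AO: posterior weight 1/9.
Sum the posterior weight over pairs where Emil is BO: 1/3.

1/3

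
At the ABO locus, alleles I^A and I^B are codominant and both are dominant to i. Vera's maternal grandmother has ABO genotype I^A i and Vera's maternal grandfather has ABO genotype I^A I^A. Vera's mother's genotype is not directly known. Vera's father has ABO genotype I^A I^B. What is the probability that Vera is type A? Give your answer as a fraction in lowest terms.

Vera's mother's ABO genotype from I^A i × I^A I^A: 1/2 I^A I^A, 1/2 I^A i.
Crossing each possibility with the father I^A I^B and summing P(type A): 1/2·1/2 + 1/2·1/2 = 1/2.

1/2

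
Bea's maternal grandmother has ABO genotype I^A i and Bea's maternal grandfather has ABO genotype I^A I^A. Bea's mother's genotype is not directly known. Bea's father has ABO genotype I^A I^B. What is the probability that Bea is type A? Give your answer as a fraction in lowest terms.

Bea's mother's ABO genotype from I^A i × I^A I^A: 1/2 I^A I^A, 1/2 I^A i.
Crossing each possibility with the father I^A I^B and summing P(type A): 1/2·1/2 + 1/2·1/2 = 1/2.

1/2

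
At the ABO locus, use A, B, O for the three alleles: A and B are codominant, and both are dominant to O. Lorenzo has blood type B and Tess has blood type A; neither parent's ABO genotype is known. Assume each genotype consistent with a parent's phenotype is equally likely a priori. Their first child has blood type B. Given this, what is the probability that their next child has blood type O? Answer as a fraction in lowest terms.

Possible genotypes: Lorenzo ∈ {BB, BO}; Tess ∈ {AA, AO}.
Weight each parental genotype pair by prior × P(type-B child):
  BB × AO: posterior weight 2/3; P(next child type O) = 0.
  BO × AO: posterior weight 1/3; P(next child type O) = 1/4.
Weighted sum = 1/12.

1/12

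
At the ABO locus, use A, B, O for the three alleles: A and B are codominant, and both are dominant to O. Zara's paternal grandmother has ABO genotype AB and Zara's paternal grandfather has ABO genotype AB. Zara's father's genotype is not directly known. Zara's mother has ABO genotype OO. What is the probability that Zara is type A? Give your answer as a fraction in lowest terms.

Zara's father's ABO genotype from AB × AB: 1/4 AA, 1/2 AB, 1/4 BB.
Crossing each possibility with the mother OO and summing P(type A): 1/4·1 + 1/2·1/2 + 1/4·0 = 1/2.

1/2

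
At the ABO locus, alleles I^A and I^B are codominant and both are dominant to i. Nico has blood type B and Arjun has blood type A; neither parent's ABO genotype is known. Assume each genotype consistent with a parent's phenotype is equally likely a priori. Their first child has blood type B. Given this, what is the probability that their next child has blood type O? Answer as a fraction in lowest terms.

Possible genotypes: Nico ∈ {I^B I^B, I^B i}; Arjun ∈ {I^A I^A, I^A i}.
Weight each parental genotype pair by prior × P(type-B child):
  I^B I^B × I^A i: posterior weight 2/3; P(next child type O) = 0.
  I^B i × I^A i: posterior weight 1/3; P(next child type O) = 1/4.
Weighted sum = 1/12.

1/12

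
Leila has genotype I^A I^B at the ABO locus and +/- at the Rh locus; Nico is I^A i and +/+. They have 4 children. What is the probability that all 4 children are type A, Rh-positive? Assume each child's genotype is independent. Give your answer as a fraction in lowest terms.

1/16

ABO cross I^A I^B × I^A i → 1/2 A, 1/4 B, 1/4 AB.
Rh cross +/- × +/+ → 1 Rh+; so P(type A, Rh-positive) = 1/2 × 1 = 1/2 per child.
All 4 independent: (1/2)^4 = 1/16.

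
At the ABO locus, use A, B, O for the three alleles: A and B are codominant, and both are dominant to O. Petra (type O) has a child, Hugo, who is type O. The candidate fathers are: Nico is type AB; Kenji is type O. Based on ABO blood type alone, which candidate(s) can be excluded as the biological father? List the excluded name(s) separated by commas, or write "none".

A candidate is excluded only if no genotype consistent with his phenotype could produce a type O child with a type O mother.
Nico (type AB): no genotype consistent with that phenotype can produce a type-O child with a type-O mother.

Nico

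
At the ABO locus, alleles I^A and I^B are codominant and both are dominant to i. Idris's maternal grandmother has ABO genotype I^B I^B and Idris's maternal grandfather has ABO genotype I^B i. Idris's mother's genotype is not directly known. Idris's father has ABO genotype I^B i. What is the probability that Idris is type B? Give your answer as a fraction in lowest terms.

7/8

Idris's mother's ABO genotype from I^B I^B × I^B i: 1/2 I^B I^B, 1/2 I^B i.
Crossing each possibility with the father I^B i and summing P(type B): 1/2·1 + 1/2·3/4 = 7/8.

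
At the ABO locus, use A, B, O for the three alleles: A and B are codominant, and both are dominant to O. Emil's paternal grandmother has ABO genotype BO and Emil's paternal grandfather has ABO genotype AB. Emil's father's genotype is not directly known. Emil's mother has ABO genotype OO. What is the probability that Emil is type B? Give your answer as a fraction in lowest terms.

Emil's father's ABO genotype from BO × AB: 1/4 AB, 1/4 AO, 1/4 BB, 1/4 BO.
Crossing each possibility with the mother OO and summing P(type B): 1/4·1/2 + 1/4·0 + 1/4·1 + 1/4·1/2 = 1/2.

1/2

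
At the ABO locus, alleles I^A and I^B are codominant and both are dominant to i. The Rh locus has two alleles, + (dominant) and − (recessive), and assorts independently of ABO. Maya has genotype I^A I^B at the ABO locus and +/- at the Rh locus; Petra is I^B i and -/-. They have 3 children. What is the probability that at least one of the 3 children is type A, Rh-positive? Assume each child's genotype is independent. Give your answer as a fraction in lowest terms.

169/512

ABO cross I^A I^B × I^B i → 1/4 A, 1/2 B, 1/4 AB.
Rh cross +/- × -/- → 1/2 Rh+, 1/2 Rh-; so P(type A, Rh-positive) = 1/4 × 1/2 = 1/8 per child.
P(none) = (7/8)^3 = 343/512; P(at least one) = 1 − 343/512 = 169/512.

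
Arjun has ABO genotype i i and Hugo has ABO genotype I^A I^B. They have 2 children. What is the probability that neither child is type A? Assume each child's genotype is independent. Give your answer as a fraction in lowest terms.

1/4

ABO cross i i × I^A I^B → 1/2 A, 1/2 B.
So P(type A) = 1/2 per child.
P(not type A) = 1/2 for one child; (1/2)^2 = 1/4.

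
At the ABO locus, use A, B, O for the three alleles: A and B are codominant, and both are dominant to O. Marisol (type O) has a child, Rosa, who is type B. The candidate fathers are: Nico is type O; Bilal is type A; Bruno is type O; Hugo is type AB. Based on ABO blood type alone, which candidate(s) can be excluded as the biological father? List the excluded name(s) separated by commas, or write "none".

A candidate is excluded only if no genotype consistent with his phenotype could produce a type B child with a type O mother.
Nico (type O): no genotype consistent with that phenotype can produce a type-B child with a type-O mother.
Bilal (type A): no genotype consistent with that phenotype can produce a type-B child with a type-O mother.
Bruno (type O): no genotype consistent with that phenotype can produce a type-B child with a type-O mother.

Nico, Bilal, Bruno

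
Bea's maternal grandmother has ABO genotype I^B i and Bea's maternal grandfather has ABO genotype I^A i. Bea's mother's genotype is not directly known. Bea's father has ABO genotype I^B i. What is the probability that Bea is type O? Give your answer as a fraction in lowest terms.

Bea's mother's ABO genotype from I^B i × I^A i: 1/4 I^A I^B, 1/4 I^A i, 1/4 I^B i, 1/4 i i.
Crossing each possibility with the father I^B i and summing P(type O): 1/4·0 + 1/4·1/4 + 1/4·1/4 + 1/4·1/2 = 1/4.

1/4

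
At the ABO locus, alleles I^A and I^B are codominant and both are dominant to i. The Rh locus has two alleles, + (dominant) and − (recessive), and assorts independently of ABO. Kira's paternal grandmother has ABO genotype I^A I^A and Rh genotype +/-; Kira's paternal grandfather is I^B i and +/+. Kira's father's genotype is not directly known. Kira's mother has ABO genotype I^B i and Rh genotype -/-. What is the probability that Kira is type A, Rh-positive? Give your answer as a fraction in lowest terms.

Kira's father's ABO genotype from I^A I^A × I^B i: 1/2 I^A I^B, 1/2 I^A i.
Crossing each possibility with the mother I^B i and summing P(type A): 1/2·1/4 + 1/2·1/4 = 1/4.
Similarly for Rh via the father's Rh distribution: P(Rh+) = 3/4.
Independent loci: 1/4 × 3/4 = 3/16.

3/16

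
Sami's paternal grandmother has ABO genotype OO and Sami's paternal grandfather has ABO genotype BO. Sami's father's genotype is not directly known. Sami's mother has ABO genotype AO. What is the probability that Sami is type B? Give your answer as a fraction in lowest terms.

1/8

Sami's father's ABO genotype from OO × BO: 1/2 BO, 1/2 OO.
Crossing each possibility with the mother AO and summing P(type B): 1/2·1/4 + 1/2·0 = 1/8.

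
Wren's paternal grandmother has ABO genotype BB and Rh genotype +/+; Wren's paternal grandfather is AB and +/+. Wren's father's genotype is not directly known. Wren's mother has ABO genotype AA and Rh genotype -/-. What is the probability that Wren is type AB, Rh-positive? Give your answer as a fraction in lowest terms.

Wren's father's ABO genotype from BB × AB: 1/2 AB, 1/2 BB.
Crossing each possibility with the mother AA and summing P(type AB): 1/2·1/2 + 1/2·1 = 3/4.
Similarly for Rh via the father's Rh distribution: P(Rh+) = 1.
Independent loci: 3/4 × 1 = 3/4.

3/4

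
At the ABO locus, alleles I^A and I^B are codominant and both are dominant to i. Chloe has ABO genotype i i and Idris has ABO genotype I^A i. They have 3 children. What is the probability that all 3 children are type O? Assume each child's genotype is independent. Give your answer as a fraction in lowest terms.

1/8

ABO cross i i × I^A i → 1/2 O, 1/2 A.
So P(type O) = 1/2 per child.
All 3 independent: (1/2)^3 = 1/8.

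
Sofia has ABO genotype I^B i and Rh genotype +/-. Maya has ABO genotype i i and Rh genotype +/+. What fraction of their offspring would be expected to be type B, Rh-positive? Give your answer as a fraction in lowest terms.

ABO cross I^B i × i i → offspring phenotypes: 1/2 O, 1/2 B.
Rh cross +/- × +/+ → 1 Rh+.
Independent loci: P(type B, Rh-positive) = 1/2 × 1 = 1/2.

1/2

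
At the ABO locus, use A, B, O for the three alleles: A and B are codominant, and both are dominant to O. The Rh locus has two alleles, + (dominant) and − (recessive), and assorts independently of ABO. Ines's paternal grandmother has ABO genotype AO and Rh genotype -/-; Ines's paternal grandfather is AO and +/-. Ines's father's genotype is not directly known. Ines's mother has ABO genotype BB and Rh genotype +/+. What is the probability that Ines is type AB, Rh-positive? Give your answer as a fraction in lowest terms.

1/2

Ines's father's ABO genotype from AO × AO: 1/4 AA, 1/2 AO, 1/4 OO.
Crossing each possibility with the mother BB and summing P(type AB): 1/4·1 + 1/2·1/2 + 1/4·0 = 1/2.
Similarly for Rh via the father's Rh distribution: P(Rh+) = 1.
Independent loci: 1/2 × 1 = 1/2.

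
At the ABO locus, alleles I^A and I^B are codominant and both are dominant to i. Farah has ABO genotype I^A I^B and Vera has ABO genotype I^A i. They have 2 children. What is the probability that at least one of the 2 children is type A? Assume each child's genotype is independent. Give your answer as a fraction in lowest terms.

ABO cross I^A I^B × I^A i → 1/2 A, 1/4 B, 1/4 AB.
So P(type A) = 1/2 per child.
P(none) = (1/2)^2 = 1/4; P(at least one) = 1 − 1/4 = 3/4.

3/4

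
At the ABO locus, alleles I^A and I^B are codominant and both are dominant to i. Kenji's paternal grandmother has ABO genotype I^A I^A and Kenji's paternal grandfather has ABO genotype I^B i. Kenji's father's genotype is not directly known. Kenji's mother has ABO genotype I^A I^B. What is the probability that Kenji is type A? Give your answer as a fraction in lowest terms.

Kenji's father's ABO genotype from I^A I^A × I^B i: 1/2 I^A I^B, 1/2 I^A i.
Crossing each possibility with the mother I^A I^B and summing P(type A): 1/2·1/4 + 1/2·1/2 = 3/8.

3/8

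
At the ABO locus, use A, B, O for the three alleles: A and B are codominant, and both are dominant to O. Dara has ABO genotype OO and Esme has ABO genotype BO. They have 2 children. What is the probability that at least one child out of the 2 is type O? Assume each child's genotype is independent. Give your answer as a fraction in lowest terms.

3/4

ABO cross OO × BO → 1/2 O, 1/2 B.
So P(type O) = 1/2 per child.
P(none) = (1/2)^2 = 1/4; P(at least one) = 1 − 1/4 = 3/4.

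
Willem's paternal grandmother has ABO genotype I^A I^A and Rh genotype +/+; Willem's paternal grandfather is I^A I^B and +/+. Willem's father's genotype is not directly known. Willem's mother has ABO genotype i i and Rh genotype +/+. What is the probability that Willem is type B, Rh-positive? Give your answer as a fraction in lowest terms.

Willem's father's ABO genotype from I^A I^A × I^A I^B: 1/2 I^A I^A, 1/2 I^A I^B.
Crossing each possibility with the mother i i and summing P(type B): 1/2·0 + 1/2·1/2 = 1/4.
Similarly for Rh via the father's Rh distribution: P(Rh+) = 1.
Independent loci: 1/4 × 1 = 1/4.

1/4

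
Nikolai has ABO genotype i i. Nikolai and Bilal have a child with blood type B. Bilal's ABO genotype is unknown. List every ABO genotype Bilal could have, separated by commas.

For each candidate genotype of Bilal, check whether crossing it with i i can produce every observed child phenotype.
  I^A I^A → possible child types {A} ✗
  I^A I^B → possible child types {A, B} ✓
  I^A i → possible child types {O, A} ✗
  I^B I^B → possible child types {B} ✓
  I^B i → possible child types {O, B} ✓
  i i → possible child types {O} ✗

I^A I^B, I^B I^B, I^B i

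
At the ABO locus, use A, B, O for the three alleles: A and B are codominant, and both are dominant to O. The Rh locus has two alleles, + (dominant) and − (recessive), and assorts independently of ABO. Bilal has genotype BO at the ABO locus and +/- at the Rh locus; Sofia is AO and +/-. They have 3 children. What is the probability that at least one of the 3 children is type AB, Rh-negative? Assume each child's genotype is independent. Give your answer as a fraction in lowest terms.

721/4096

ABO cross BO × AO → 1/4 O, 1/4 A, 1/4 B, 1/4 AB.
Rh cross +/- × +/- → 3/4 Rh+, 1/4 Rh-; so P(type AB, Rh-negative) = 1/4 × 1/4 = 1/16 per child.
P(none) = (15/16)^3 = 3375/4096; P(at least one) = 1 − 3375/4096 = 721/4096.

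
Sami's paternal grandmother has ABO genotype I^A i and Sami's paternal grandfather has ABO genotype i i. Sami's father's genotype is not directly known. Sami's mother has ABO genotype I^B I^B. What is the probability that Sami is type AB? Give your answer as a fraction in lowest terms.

Sami's father's ABO genotype from I^A i × i i: 1/2 I^A i, 1/2 i i.
Crossing each possibility with the mother I^B I^B and summing P(type AB): 1/2·1/2 + 1/2·0 = 1/4.

1/4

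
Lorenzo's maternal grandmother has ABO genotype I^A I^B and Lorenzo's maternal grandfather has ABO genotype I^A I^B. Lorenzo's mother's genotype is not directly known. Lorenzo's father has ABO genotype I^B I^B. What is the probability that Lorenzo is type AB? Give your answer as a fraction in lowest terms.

Lorenzo's mother's ABO genotype from I^A I^B × I^A I^B: 1/4 I^A I^A, 1/2 I^A I^B, 1/4 I^B I^B.
Crossing each possibility with the father I^B I^B and summing P(type AB): 1/4·1 + 1/2·1/2 + 1/4·0 = 1/2.

1/2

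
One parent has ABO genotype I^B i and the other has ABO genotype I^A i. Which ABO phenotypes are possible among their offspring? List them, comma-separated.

Gametes from I^B i × I^A i give offspring ABO genotypes I^A I^B, I^A i, I^B i, i i, i.e. phenotypes O, A, B, AB.

O, A, B, AB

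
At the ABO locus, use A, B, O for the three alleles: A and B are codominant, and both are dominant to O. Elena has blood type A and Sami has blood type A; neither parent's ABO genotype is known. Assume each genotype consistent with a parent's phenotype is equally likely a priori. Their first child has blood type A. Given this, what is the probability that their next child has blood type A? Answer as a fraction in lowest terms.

Possible genotypes: Elena ∈ {AA, AO}; Sami ∈ {AA, AO}.
Weight each parental genotype pair by prior × P(type-A child):
  AA × AA: posterior weight 4/15; P(next child type A) = 1.
  AA × AO: posterior weight 4/15; P(next child type A) = 1.
  AO × AA: posterior weight 4/15; P(next child type A) = 1.
  AO × AO: posterior weight 1/5; P(next child type A) = 3/4.
Weighted sum = 19/20.

19/20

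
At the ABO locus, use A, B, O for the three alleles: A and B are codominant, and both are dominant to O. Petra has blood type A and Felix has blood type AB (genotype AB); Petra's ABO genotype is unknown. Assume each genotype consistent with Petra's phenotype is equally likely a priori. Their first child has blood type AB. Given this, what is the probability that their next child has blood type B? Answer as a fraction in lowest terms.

Possible genotypes: Petra ∈ {AA, AO}; Felix ∈ {AB}.
Weight each parental genotype pair by prior × P(type-AB child):
  AA × AB: posterior weight 2/3; P(next child type B) = 0.
  AO × AB: posterior weight 1/3; P(next child type B) = 1/4.
Weighted sum = 1/12.

1/12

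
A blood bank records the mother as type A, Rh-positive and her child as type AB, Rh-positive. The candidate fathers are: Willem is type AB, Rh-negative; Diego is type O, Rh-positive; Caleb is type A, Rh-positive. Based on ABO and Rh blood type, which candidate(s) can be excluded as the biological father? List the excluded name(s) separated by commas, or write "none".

A candidate is excluded only if no genotype consistent with his phenotype could produce a type AB, Rh-positive child with a type A, Rh-positive mother.
Diego (type O, Rh+): no genotype consistent with that phenotype can produce a type-AB Rh+ child with a type-A mother.
Caleb (type A, Rh+): no genotype consistent with that phenotype can produce a type-AB Rh+ child with a type-A mother.

Diego, Caleb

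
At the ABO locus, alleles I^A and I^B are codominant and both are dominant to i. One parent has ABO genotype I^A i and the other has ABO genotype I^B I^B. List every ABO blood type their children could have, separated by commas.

B, AB

Gametes from I^A i × I^B I^B give offspring ABO genotypes I^A I^B, I^B i, i.e. phenotypes B, AB.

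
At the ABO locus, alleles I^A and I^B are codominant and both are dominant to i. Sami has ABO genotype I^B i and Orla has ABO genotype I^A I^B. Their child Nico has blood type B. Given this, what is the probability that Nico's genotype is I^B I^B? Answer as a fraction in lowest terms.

1/2

Cross I^B i × I^A I^B → 1/4 I^A I^B, 1/4 I^A i, 1/4 I^B I^B, 1/4 I^B i.
Type-B genotypes among offspring: I^B I^B (1/4), I^B i (1/4); total 1/2.
P(I^B I^B | type B) = (1/4) / (1/2) = 1/2.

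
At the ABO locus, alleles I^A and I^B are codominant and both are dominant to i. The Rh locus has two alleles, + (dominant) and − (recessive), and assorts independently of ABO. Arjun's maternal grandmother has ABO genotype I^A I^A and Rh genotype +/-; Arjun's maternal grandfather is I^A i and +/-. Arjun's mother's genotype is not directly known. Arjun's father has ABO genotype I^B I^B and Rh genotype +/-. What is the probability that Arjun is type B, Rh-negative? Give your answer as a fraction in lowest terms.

1/16

Arjun's mother's ABO genotype from I^A I^A × I^A i: 1/2 I^A I^A, 1/2 I^A i.
Crossing each possibility with the father I^B I^B and summing P(type B): 1/2·0 + 1/2·1/2 = 1/4.
Similarly for Rh via the mother's Rh distribution: P(Rh-) = 1/4.
Independent loci: 1/4 × 1/4 = 1/16.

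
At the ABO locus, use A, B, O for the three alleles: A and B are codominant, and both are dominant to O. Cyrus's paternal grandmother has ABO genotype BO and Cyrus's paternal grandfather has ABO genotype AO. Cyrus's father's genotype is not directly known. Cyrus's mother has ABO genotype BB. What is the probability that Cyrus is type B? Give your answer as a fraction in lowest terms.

3/4

Cyrus's father's ABO genotype from BO × AO: 1/4 AB, 1/4 AO, 1/4 BO, 1/4 OO.
Crossing each possibility with the mother BB and summing P(type B): 1/4·1/2 + 1/4·1/2 + 1/4·1 + 1/4·1 = 3/4.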